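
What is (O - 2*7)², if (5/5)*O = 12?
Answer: 4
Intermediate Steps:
O = 12
(O - 2*7)² = (12 - 2*7)² = (12 - 14)² = (-2)² = 4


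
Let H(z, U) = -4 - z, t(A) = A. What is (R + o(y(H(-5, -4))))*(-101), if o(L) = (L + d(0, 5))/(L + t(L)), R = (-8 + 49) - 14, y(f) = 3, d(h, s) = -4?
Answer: -16261/6 ≈ -2710.2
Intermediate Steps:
R = 27 (R = 41 - 14 = 27)
o(L) = (-4 + L)/(2*L) (o(L) = (L - 4)/(L + L) = (-4 + L)/((2*L)) = (-4 + L)*(1/(2*L)) = (-4 + L)/(2*L))
(R + o(y(H(-5, -4))))*(-101) = (27 + (½)*(-4 + 3)/3)*(-101) = (27 + (½)*(⅓)*(-1))*(-101) = (27 - ⅙)*(-101) = (161/6)*(-101) = -16261/6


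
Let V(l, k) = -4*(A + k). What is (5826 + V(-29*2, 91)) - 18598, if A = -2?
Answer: -13128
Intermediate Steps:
V(l, k) = 8 - 4*k (V(l, k) = -4*(-2 + k) = 8 - 4*k)
(5826 + V(-29*2, 91)) - 18598 = (5826 + (8 - 4*91)) - 18598 = (5826 + (8 - 364)) - 18598 = (5826 - 356) - 18598 = 5470 - 18598 = -13128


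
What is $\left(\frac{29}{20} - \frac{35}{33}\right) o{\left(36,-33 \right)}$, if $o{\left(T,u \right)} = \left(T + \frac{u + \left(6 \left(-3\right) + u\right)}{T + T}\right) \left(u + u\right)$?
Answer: $- \frac{53713}{60} \approx -895.22$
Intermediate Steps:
$o{\left(T,u \right)} = 2 u \left(T + \frac{-18 + 2 u}{2 T}\right)$ ($o{\left(T,u \right)} = \left(T + \frac{u + \left(-18 + u\right)}{2 T}\right) 2 u = \left(T + \left(-18 + 2 u\right) \frac{1}{2 T}\right) 2 u = \left(T + \frac{-18 + 2 u}{2 T}\right) 2 u = 2 u \left(T + \frac{-18 + 2 u}{2 T}\right)$)
$\left(\frac{29}{20} - \frac{35}{33}\right) o{\left(36,-33 \right)} = \left(\frac{29}{20} - \frac{35}{33}\right) 2 \left(-33\right) \frac{1}{36} \left(-9 - 33 + 36^{2}\right) = \left(29 \cdot \frac{1}{20} - \frac{35}{33}\right) 2 \left(-33\right) \frac{1}{36} \left(-9 - 33 + 1296\right) = \left(\frac{29}{20} - \frac{35}{33}\right) 2 \left(-33\right) \frac{1}{36} \cdot 1254 = \frac{257}{660} \left(-2299\right) = - \frac{53713}{60}$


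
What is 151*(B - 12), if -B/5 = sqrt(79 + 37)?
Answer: -1812 - 1510*sqrt(29) ≈ -9943.6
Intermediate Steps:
B = -10*sqrt(29) (B = -5*sqrt(79 + 37) = -10*sqrt(29) ≈ -53.852)
151*(B - 12) = 151*(-10*sqrt(29) - 12) = 151*(-12 - 10*sqrt(29)) = -1812 - 1510*sqrt(29)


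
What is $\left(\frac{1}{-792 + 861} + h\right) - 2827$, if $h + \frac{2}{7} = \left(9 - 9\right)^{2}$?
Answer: $- \frac{1365572}{483} \approx -2827.3$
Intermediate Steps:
$h = - \frac{2}{7}$ ($h = - \frac{2}{7} + \left(9 - 9\right)^{2} = - \frac{2}{7} + 0^{2} = - \frac{2}{7} + 0 = - \frac{2}{7} \approx -0.28571$)
$\left(\frac{1}{-792 + 861} + h\right) - 2827 = \left(\frac{1}{-792 + 861} - \frac{2}{7}\right) - 2827 = \left(\frac{1}{69} - \frac{2}{7}\right) - 2827 = - \frac{131}{483} - 2827 = - \frac{1365572}{483}$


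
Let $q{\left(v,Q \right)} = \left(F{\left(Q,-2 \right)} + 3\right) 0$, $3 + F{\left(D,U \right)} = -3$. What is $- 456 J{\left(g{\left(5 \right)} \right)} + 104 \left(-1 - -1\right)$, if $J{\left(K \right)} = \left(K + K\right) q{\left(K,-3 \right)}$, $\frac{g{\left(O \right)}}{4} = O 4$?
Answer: $0$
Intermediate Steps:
$F{\left(D,U \right)} = -6$ ($F{\left(D,U \right)} = -3 - 3 = -6$)
$q{\left(v,Q \right)} = 0$ ($q{\left(v,Q \right)} = \left(-6 + 3\right) 0 = \left(-3\right) 0 = 0$)
$g{\left(O \right)} = 16 O$ ($g{\left(O \right)} = 4 O 4 = 4 \cdot 4 O = 16 O$)
$J{\left(K \right)} = 0$ ($J{\left(K \right)} = \left(K + K\right) 0 = 2 K 0 = 0$)
$- 456 J{\left(g{\left(5 \right)} \right)} + 104 \left(-1 - -1\right) = \left(-456\right) 0 + 104 \left(-1 - -1\right) = 0 + 104 \left(-1 + 1\right) = 0 + 104 \cdot 0 = 0 + 0 = 0$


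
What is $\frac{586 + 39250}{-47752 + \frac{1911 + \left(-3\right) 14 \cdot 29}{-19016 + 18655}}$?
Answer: $- \frac{14380796}{17239165} \approx -0.83419$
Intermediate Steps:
$\frac{586 + 39250}{-47752 + \frac{1911 + \left(-3\right) 14 \cdot 29}{-19016 + 18655}} = \frac{39836}{-47752 + \frac{1911 - 1218}{-361}} = \frac{39836}{-47752 + \left(1911 - 1218\right) \left(- \frac{1}{361}\right)} = \frac{39836}{-47752 + 693 \left(- \frac{1}{361}\right)} = \frac{39836}{-47752 - \frac{693}{361}} = \frac{39836}{- \frac{17239165}{361}} = 39836 \left(- \frac{361}{17239165}\right) = - \frac{14380796}{17239165}$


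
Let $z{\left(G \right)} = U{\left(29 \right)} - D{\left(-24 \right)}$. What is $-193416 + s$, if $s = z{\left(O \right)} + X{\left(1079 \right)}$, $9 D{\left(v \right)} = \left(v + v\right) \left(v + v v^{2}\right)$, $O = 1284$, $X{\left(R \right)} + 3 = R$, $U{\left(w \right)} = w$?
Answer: $-266167$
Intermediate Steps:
$X{\left(R \right)} = -3 + R$
$D{\left(v \right)} = \frac{2 v \left(v + v^{3}\right)}{9}$ ($D{\left(v \right)} = \frac{\left(v + v\right) \left(v + v v^{2}\right)}{9} = \frac{2 v \left(v + v^{3}\right)}{9}$)
$z{\left(G \right)} = -73827$ ($z{\left(G \right)} = 29 - \frac{2 \left(-24\right)^{2} \left(1 + \left(-24\right)^{2}\right)}{9} = 29 - \frac{2}{9} \cdot 576 \left(1 + 576\right) = 29 - \frac{2}{9} \cdot 576 \cdot 577 = 29 - 73856 = -73827$)
$s = -72751$ ($s = -73827 + \left(-3 + 1079\right) = -73827 + 1076 = -72751$)
$-193416 + s = -193416 - 72751 = -266167$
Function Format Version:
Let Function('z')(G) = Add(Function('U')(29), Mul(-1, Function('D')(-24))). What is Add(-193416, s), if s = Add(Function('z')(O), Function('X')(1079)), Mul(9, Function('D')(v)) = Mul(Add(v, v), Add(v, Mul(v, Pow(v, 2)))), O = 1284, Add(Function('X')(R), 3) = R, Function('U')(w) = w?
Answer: -266167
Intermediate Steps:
Function('X')(R) = Add(-3, R)
Function('D')(v) = Mul(Rational(2, 9), v, Add(v, Pow(v, 3))) (Function('D')(v) = Mul(Rational(1, 9), Mul(Add(v, v), Add(v, Mul(v, Pow(v, 2))))) = Mul(Rational(1, 9), Mul(Mul(2, v), Add(v, Pow(v, 3)))) = Mul(Rational(1, 9), Mul(2, v, Add(v, Pow(v, 3)))) = Mul(Rational(2, 9), v, Add(v, Pow(v, 3))))
Function('z')(G) = -73827 (Function('z')(G) = Add(29, Mul(-1, Mul(Rational(2, 9), Pow(-24, 2), Add(1, Pow(-24, 2))))) = Add(29, Mul(-1, Mul(Rational(2, 9), 576, Add(1, 576)))) = Add(29, Mul(-1, Mul(Rational(2, 9), 576, 577))) = Add(29, Mul(-1, 73856)) = Add(29, -73856) = -73827)
s = -72751 (s = Add(-73827, Add(-3, 1079)) = Add(-73827, 1076) = -72751)
Add(-193416, s) = Add(-193416, -72751) = -266167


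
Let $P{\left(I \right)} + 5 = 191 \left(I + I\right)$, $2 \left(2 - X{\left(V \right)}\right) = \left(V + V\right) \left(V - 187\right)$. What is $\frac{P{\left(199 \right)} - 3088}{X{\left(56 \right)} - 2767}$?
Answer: $\frac{72925}{4571} \approx 15.954$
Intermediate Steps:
$X{\left(V \right)} = 2 - V \left(-187 + V\right)$ ($X{\left(V \right)} = 2 - \frac{\left(V + V\right) \left(V - 187\right)}{2} = 2 - \frac{2 V \left(-187 + V\right)}{2} = 2 - V \left(-187 + V\right)$)
$P{\left(I \right)} = -5 + 382 I$ ($P{\left(I \right)} = -5 + 191 \left(I + I\right) = -5 + 191 \cdot 2 I = -5 + 382 I$)
$\frac{P{\left(199 \right)} - 3088}{X{\left(56 \right)} - 2767} = \frac{\left(-5 + 382 \cdot 199\right) - 3088}{\left(2 - 56^{2} + 187 \cdot 56\right) - 2767} = \frac{\left(-5 + 76018\right) - 3088}{\left(2 - 3136 + 10472\right) - 2767} = \frac{76013 - 3088}{\left(2 - 3136 + 10472\right) - 2767} = \frac{72925}{7338 - 2767} = \frac{72925}{4571}$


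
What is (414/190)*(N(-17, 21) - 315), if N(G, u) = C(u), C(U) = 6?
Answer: -63963/95 ≈ -673.29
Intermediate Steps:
N(G, u) = 6
(414/190)*(N(-17, 21) - 315) = (414/190)*(6 - 315) = (414*(1/190))*(-309) = (207/95)*(-309) = -63963/95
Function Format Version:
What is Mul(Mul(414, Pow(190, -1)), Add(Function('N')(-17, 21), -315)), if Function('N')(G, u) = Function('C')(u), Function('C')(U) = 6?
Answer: Rational(-63963, 95) ≈ -673.29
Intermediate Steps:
Function('N')(G, u) = 6
Mul(Mul(414, Pow(190, -1)), Add(Function('N')(-17, 21), -315)) = Mul(Mul(414, Pow(190, -1)), Add(6, -315)) = Mul(Mul(414, Rational(1, 190)), -309) = Mul(Rational(207, 95), -309) = Rational(-63963, 95)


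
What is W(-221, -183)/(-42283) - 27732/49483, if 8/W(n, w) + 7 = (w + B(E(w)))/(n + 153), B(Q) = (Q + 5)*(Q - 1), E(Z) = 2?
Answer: -87937682012/156921726675 ≈ -0.56039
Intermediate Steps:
B(Q) = (-1 + Q)*(5 + Q) (B(Q) = (5 + Q)*(-1 + Q) = (-1 + Q)*(5 + Q))
W(n, w) = 8/(-7 + (7 + w)/(153 + n)) (W(n, w) = 8/(-7 + (w + (-5 + 2² + 4*2))/(n + 153)) = 8/(-7 + (w + (-5 + 4 + 8))/(153 + n)) = 8/(-7 + (w + 7)/(153 + n)) = 8/(-7 + (7 + w)/(153 + n)))
W(-221, -183)/(-42283) - 27732/49483 = (8*(153 - 221)/(-1064 - 183 - 7*(-221)))/(-42283) - 27732/49483 = (8*(-68)/(-1064 - 183 + 1547))*(-1/42283) - 27732*1/49483 = (8*(-68)/300)*(-1/42283) - 27732/49483 = (8*(1/300)*(-68))*(-1/42283) - 27732/49483 = -136/75*(-1/42283) - 27732/49483 = 136/3171225 - 27732/49483 = -87937682012/156921726675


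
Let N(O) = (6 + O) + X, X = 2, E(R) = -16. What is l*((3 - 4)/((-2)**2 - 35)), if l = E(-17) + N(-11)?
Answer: -19/31 ≈ -0.61290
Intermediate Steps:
N(O) = 8 + O (N(O) = (6 + O) + 2 = 8 + O)
l = -19 (l = -16 + (8 - 11) = -16 - 3 = -19)
l*((3 - 4)/((-2)**2 - 35)) = -19*(3 - 4)/((-2)**2 - 35) = -(-19)/(4 - 35) = -(-19)/(-31) = -(-19)*(-1)/31 = -19*1/31 = -19/31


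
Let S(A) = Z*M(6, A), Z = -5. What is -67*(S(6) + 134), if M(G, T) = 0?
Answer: -8978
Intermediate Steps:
S(A) = 0 (S(A) = -5*0 = 0)
-67*(S(6) + 134) = -67*(0 + 134) = -67*134 = -8978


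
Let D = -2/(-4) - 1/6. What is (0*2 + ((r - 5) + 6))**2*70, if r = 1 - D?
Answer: 1750/9 ≈ 194.44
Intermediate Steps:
D = 1/3 (D = -2*(-1/4) - 1*1/6 = 1/2 - 1/6 = 1/3 ≈ 0.33333)
r = 2/3 (r = 1 - 1*1/3 = 1 - 1/3 = 2/3 ≈ 0.66667)
(0*2 + ((r - 5) + 6))**2*70 = (0*2 + ((2/3 - 5) + 6))**2*70 = (0 + (-13/3 + 6))**2*70 = (0 + 5/3)**2*70 = (5/3)**2*70 = (25/9)*70 = 1750/9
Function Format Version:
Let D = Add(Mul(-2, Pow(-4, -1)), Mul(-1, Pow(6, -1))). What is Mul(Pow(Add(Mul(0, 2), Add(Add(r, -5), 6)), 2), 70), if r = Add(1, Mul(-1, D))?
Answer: Rational(1750, 9) ≈ 194.44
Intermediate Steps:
D = Rational(1, 3) (D = Add(Mul(-2, Rational(-1, 4)), Mul(-1, Rational(1, 6))) = Add(Rational(1, 2), Rational(-1, 6)) = Rational(1, 3) ≈ 0.33333)
r = Rational(2, 3) (r = Add(1, Mul(-1, Rational(1, 3))) = Add(1, Rational(-1, 3)) = Rational(2, 3) ≈ 0.66667)
Mul(Pow(Add(Mul(0, 2), Add(Add(r, -5), 6)), 2), 70) = Mul(Pow(Add(Mul(0, 2), Add(Add(Rational(2, 3), -5), 6)), 2), 70) = Mul(Pow(Add(0, Add(Rational(-13, 3), 6)), 2), 70) = Mul(Pow(Add(0, Rational(5, 3)), 2), 70) = Mul(Pow(Rational(5, 3), 2), 70) = Mul(Rational(25, 9), 70) = Rational(1750, 9)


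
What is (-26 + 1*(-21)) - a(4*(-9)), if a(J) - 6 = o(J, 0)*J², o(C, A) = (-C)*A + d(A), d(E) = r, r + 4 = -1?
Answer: 6427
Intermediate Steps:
r = -5 (r = -4 - 1 = -5)
d(E) = -5
o(C, A) = -5 - A*C (o(C, A) = (-C)*A - 5 = -A*C - 5 = -5 - A*C)
a(J) = 6 - 5*J² (a(J) = 6 + (-5 - 1*0*J)*J² = 6 + (-5 + 0)*J² = 6 - 5*J²)
(-26 + 1*(-21)) - a(4*(-9)) = (-26 + 1*(-21)) - (6 - 5*(4*(-9))²) = (-26 - 21) - (6 - 5*(-36)²) = -47 - (6 - 5*1296) = -47 - (6 - 6480) = -47 - 1*(-6474) = -47 + 6474 = 6427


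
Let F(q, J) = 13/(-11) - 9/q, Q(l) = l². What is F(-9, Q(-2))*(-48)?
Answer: 96/11 ≈ 8.7273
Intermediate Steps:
F(q, J) = -13/11 - 9/q (F(q, J) = 13*(-1/11) - 9/q = -13/11 - 9/q)
F(-9, Q(-2))*(-48) = (-13/11 - 9/(-9))*(-48) = (-13/11 - 9*(-⅑))*(-48) = (-13/11 + 1)*(-48) = -2/11*(-48) = 96/11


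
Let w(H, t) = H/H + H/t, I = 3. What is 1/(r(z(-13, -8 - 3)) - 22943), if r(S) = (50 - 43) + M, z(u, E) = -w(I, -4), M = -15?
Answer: -1/22951 ≈ -4.3571e-5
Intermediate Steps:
w(H, t) = 1 + H/t
z(u, E) = -¼ (z(u, E) = -(3 - 4)/(-4) = -(-1)*(-1)/4 = -1*¼ = -¼)
r(S) = -8 (r(S) = (50 - 43) - 15 = 7 - 15 = -8)
1/(r(z(-13, -8 - 3)) - 22943) = 1/(-8 - 22943) = 1/(-22951) = -1/22951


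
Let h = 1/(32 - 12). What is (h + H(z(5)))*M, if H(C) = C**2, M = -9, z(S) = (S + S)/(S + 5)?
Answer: -189/20 ≈ -9.4500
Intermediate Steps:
h = 1/20 ≈ 0.050000
z(S) = 2*S/(5 + S) (z(S) = (2*S)/(5 + S) = 2*S/(5 + S))
(h + H(z(5)))*M = (1/20 + (2*5/(5 + 5))**2)*(-9) = (1/20 + (2*5/10)**2)*(-9) = (1/20 + (2*5*(1/10))**2)*(-9) = (1/20 + 1**2)*(-9) = (1/20 + 1)*(-9) = (21/20)*(-9) = -189/20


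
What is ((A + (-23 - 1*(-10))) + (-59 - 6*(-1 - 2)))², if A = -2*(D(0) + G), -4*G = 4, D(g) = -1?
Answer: 2500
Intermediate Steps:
G = -1 (G = -¼*4 = -1)
A = 4 (A = -2*(-1 - 1) = -2*(-2) = 4)
((A + (-23 - 1*(-10))) + (-59 - 6*(-1 - 2)))² = ((4 + (-23 - 1*(-10))) + (-59 - 6*(-1 - 2)))² = ((4 + (-23 + 10)) + (-59 - 6*(-3)))² = ((4 - 13) + (-59 - 1*(-18)))² = (-9 + (-59 + 18))² = (-9 - 41)² = (-50)² = 2500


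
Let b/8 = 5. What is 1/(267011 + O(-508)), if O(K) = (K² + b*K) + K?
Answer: 1/504247 ≈ 1.9832e-6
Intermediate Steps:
b = 40 (b = 8*5 = 40)
O(K) = K² + 41*K (O(K) = (K² + 40*K) + K = K² + 41*K)
1/(267011 + O(-508)) = 1/(267011 - 508*(41 - 508)) = 1/(267011 - 508*(-467)) = 1/(267011 + 237236) = 1/504247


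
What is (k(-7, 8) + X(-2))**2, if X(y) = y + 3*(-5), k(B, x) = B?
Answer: 576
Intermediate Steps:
X(y) = -15 + y (X(y) = y - 15 = -15 + y)
(k(-7, 8) + X(-2))**2 = (-7 + (-15 - 2))**2 = (-7 - 17)**2 = (-24)**2 = 576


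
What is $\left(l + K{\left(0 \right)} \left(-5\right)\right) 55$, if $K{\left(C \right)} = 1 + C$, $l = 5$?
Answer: $0$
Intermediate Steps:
$\left(l + K{\left(0 \right)} \left(-5\right)\right) 55 = \left(5 + \left(1 + 0\right) \left(-5\right)\right) 55 = \left(5 + 1 \left(-5\right)\right) 55 = \left(5 - 5\right) 55 = 0 \cdot 55 = 0$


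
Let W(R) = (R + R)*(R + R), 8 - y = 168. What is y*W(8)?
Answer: -40960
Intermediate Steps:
y = -160 (y = 8 - 1*168 = 8 - 168 = -160)
W(R) = 4*R² (W(R) = (2*R)*(2*R) = 4*R²)
y*W(8) = -640*8² = -640*64 = -160*256 = -40960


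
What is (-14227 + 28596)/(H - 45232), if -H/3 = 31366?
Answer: -14369/139330 ≈ -0.10313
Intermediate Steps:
H = -94098 (H = -3*31366 = -94098)
(-14227 + 28596)/(H - 45232) = (-14227 + 28596)/(-94098 - 45232) = 14369/(-139330) = 14369*(-1/139330) = -14369/139330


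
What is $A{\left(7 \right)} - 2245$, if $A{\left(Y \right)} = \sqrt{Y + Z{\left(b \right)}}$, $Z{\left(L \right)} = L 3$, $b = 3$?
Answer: $-2241$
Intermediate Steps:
$Z{\left(L \right)} = 3 L$
$A{\left(Y \right)} = \sqrt{9 + Y}$ ($A{\left(Y \right)} = \sqrt{Y + 3 \cdot 3} = \sqrt{Y + 9} = \sqrt{9 + Y}$)
$A{\left(7 \right)} - 2245 = \sqrt{9 + 7} - 2245 = \sqrt{16} - 2245 = 4 - 2245 = -2241$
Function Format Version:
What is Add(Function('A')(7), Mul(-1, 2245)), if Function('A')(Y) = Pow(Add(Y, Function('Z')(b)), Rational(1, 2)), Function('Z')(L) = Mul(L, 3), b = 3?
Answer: -2241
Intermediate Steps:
Function('Z')(L) = Mul(3, L)
Function('A')(Y) = Pow(Add(9, Y), Rational(1, 2)) (Function('A')(Y) = Pow(Add(Y, Mul(3, 3)), Rational(1, 2)) = Pow(Add(Y, 9), Rational(1, 2)) = Pow(Add(9, Y), Rational(1, 2)))
Add(Function('A')(7), Mul(-1, 2245)) = Add(Pow(Add(9, 7), Rational(1, 2)), Mul(-1, 2245)) = Add(Pow(16, Rational(1, 2)), -2245) = Add(4, -2245) = -2241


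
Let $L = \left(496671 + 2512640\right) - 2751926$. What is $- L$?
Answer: $-257385$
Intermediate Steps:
$L = 257385$ ($L = 3009311 - 2751926 = 257385$)
$- L = \left(-1\right) 257385 = -257385$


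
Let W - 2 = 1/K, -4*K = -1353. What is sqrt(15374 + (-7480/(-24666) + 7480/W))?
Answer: sqrt(213456346764953982)/3342243 ≈ 138.23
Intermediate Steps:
K = 1353/4 (K = -1/4*(-1353) = 1353/4 ≈ 338.25)
W = 2710/1353 (W = 2 + 1/(1353/4) = 2 + 4/1353 = 2710/1353 ≈ 2.0030)
sqrt(15374 + (-7480/(-24666) + 7480/W)) = sqrt(15374 + (-7480/(-24666) + 7480/(2710/1353))) = sqrt(15374 + (-7480*(-1/24666) + 7480*(1353/2710))) = sqrt(15374 + (3740/12333 + 1012044/271)) = sqrt(15374 + 12482552192/3342243) = sqrt(63866196074/3342243) = sqrt(213456346764953982)/3342243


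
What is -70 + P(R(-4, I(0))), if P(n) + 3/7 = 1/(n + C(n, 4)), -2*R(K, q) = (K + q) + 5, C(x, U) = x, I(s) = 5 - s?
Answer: -2965/42 ≈ -70.595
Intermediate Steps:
R(K, q) = -5/2 - K/2 - q/2 (R(K, q) = -((K + q) + 5)/2 = -(5 + K + q)/2 = -5/2 - K/2 - q/2)
P(n) = -3/7 + 1/(2*n) (P(n) = -3/7 + 1/(n + n) = -3/7 + 1/(2*n))
-70 + P(R(-4, I(0))) = -70 + (7 - 6*(-5/2 - 1/2*(-4) - (5 - 1*0)/2))/(14*(-5/2 - 1/2*(-4) - (5 - 1*0)/2)) = -70 + (7 - 6*(-5/2 + 2 - (5 + 0)/2))/(14*(-5/2 + 2 - (5 + 0)/2)) = -70 + (7 - 6*(-5/2 + 2 - 1/2*5))/(14*(-5/2 + 2 - 1/2*5)) = -70 + (7 - 6*(-5/2 + 2 - 5/2))/(14*(-5/2 + 2 - 5/2)) = -70 + (1/14)*(7 - 6*(-3))/(-3) = -70 + (1/14)*(-1/3)*(7 + 18) = -70 + (1/14)*(-1/3)*25 = -70 - 25/42 = -2965/42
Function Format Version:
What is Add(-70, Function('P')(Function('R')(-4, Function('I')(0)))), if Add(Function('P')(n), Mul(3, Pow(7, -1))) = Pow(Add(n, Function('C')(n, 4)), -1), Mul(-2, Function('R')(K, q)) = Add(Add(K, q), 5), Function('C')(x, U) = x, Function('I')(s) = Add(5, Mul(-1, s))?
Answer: Rational(-2965, 42) ≈ -70.595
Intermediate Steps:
Function('R')(K, q) = Add(Rational(-5, 2), Mul(Rational(-1, 2), K), Mul(Rational(-1, 2), q)) (Function('R')(K, q) = Mul(Rational(-1, 2), Add(Add(K, q), 5)) = Mul(Rational(-1, 2), Add(5, K, q)) = Add(Rational(-5, 2), Mul(Rational(-1, 2), K), Mul(Rational(-1, 2), q)))
Function('P')(n) = Add(Rational(-3, 7), Mul(Rational(1, 2), Pow(n, -1))) (Function('P')(n) = Add(Rational(-3, 7), Pow(Add(n, n), -1)) = Add(Rational(-3, 7), Pow(Mul(2, n), -1)) = Add(Rational(-3, 7), Mul(Rational(1, 2), Pow(n, -1))))
Add(-70, Function('P')(Function('R')(-4, Function('I')(0)))) = Add(-70, Mul(Rational(1, 14), Pow(Add(Rational(-5, 2), Mul(Rational(-1, 2), -4), Mul(Rational(-1, 2), Add(5, Mul(-1, 0)))), -1), Add(7, Mul(-6, Add(Rational(-5, 2), Mul(Rational(-1, 2), -4), Mul(Rational(-1, 2), Add(5, Mul(-1, 0)))))))) = Add(-70, Mul(Rational(1, 14), Pow(Add(Rational(-5, 2), 2, Mul(Rational(-1, 2), Add(5, 0))), -1), Add(7, Mul(-6, Add(Rational(-5, 2), 2, Mul(Rational(-1, 2), Add(5, 0))))))) = Add(-70, Mul(Rational(1, 14), Pow(Add(Rational(-5, 2), 2, Mul(Rational(-1, 2), 5)), -1), Add(7, Mul(-6, Add(Rational(-5, 2), 2, Mul(Rational(-1, 2), 5)))))) = Add(-70, Mul(Rational(1, 14), Pow(Add(Rational(-5, 2), 2, Rational(-5, 2)), -1), Add(7, Mul(-6, Add(Rational(-5, 2), 2, Rational(-5, 2)))))) = Add(-70, Mul(Rational(1, 14), Pow(-3, -1), Add(7, Mul(-6, -3)))) = Add(-70, Mul(Rational(1, 14), Rational(-1, 3), Add(7, 18))) = Add(-70, Mul(Rational(1, 14), Rational(-1, 3), 25)) = Add(-70, Rational(-25, 42)) = Rational(-2965, 42)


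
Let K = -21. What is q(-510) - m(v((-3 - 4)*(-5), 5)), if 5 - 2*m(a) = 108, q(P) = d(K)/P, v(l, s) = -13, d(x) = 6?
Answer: 8753/170 ≈ 51.488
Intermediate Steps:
q(P) = 6/P
m(a) = -103/2 (m(a) = 5/2 - ½*108 = 5/2 - 54 = -103/2)
q(-510) - m(v((-3 - 4)*(-5), 5)) = 6/(-510) - 1*(-103/2) = 6*(-1/510) + 103/2 = -1/85 + 103/2 = 8753/170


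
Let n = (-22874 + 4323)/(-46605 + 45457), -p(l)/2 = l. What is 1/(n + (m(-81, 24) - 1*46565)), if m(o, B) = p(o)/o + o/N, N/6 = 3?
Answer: -1148/53445531 ≈ -2.1480e-5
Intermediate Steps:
N = 18 (N = 6*3 = 18)
p(l) = -2*l
m(o, B) = -2 + o/18 (m(o, B) = (-2*o)/o + o/18 = -2 + o*(1/18) = -2 + o/18)
n = 18551/1148 (n = -18551/(-1148) = -18551*(-1/1148) = 18551/1148 ≈ 16.159)
1/(n + (m(-81, 24) - 1*46565)) = 1/(18551/1148 + ((-2 + (1/18)*(-81)) - 1*46565)) = 1/(18551/1148 + ((-2 - 9/2) - 46565)) = 1/(18551/1148 + (-13/2 - 46565)) = 1/(18551/1148 - 93143/2) = 1/(-53445531/1148) = -1148/53445531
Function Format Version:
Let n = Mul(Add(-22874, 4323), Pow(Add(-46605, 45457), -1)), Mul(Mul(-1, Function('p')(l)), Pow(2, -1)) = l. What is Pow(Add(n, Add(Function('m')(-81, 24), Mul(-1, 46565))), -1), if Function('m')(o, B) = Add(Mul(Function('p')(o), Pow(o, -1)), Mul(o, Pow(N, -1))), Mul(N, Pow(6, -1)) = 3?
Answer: Rational(-1148, 53445531) ≈ -2.1480e-5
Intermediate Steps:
N = 18 (N = Mul(6, 3) = 18)
Function('p')(l) = Mul(-2, l)
Function('m')(o, B) = Add(-2, Mul(Rational(1, 18), o)) (Function('m')(o, B) = Add(Mul(Mul(-2, o), Pow(o, -1)), Mul(o, Pow(18, -1))) = Add(-2, Mul(o, Rational(1, 18))) = Add(-2, Mul(Rational(1, 18), o)))
n = Rational(18551, 1148) (n = Mul(-18551, Pow(-1148, -1)) = Mul(-18551, Rational(-1, 1148)) = Rational(18551, 1148) ≈ 16.159)
Pow(Add(n, Add(Function('m')(-81, 24), Mul(-1, 46565))), -1) = Pow(Add(Rational(18551, 1148), Add(Add(-2, Mul(Rational(1, 18), -81)), Mul(-1, 46565))), -1) = Pow(Add(Rational(18551, 1148), Add(Add(-2, Rational(-9, 2)), -46565)), -1) = Pow(Add(Rational(18551, 1148), Add(Rational(-13, 2), -46565)), -1) = Pow(Add(Rational(18551, 1148), Rational(-93143, 2)), -1) = Pow(Rational(-53445531, 1148), -1) = Rational(-1148, 53445531)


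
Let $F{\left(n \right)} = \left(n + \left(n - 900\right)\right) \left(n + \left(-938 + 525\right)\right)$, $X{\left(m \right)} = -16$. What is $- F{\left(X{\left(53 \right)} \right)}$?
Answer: $-399828$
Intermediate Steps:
$F{\left(n \right)} = \left(-900 + 2 n\right) \left(-413 + n\right)$ ($F{\left(n \right)} = \left(n + \left(-900 + n\right)\right) \left(n - 413\right) = \left(-900 + 2 n\right) \left(-413 + n\right)$)
$- F{\left(X{\left(53 \right)} \right)} = - (371700 - -27616 + 2 \left(-16\right)^{2}) = - (371700 + 27616 + 2 \cdot 256) = - (371700 + 27616 + 512) = \left(-1\right) 399828 = -399828$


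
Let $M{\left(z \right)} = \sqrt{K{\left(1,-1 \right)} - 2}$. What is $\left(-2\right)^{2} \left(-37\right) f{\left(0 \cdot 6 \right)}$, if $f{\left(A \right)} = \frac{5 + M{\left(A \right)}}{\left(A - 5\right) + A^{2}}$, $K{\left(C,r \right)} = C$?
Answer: $148 + \frac{148 i}{5} \approx 148.0 + 29.6 i$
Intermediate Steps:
$M{\left(z \right)} = i$ ($M{\left(z \right)} = \sqrt{1 - 2} = \sqrt{-1} = i$)
$f{\left(A \right)} = \frac{5 + i}{-5 + A + A^{2}}$ ($f{\left(A \right)} = \frac{5 + i}{\left(A - 5\right) + A^{2}} = \frac{5 + i}{\left(-5 + A\right) + A^{2}} = \frac{5 + i}{-5 + A + A^{2}}$)
$\left(-2\right)^{2} \left(-37\right) f{\left(0 \cdot 6 \right)} = \left(-2\right)^{2} \left(-37\right) \frac{5 + i}{-5 + 0 \cdot 6 + \left(0 \cdot 6\right)^{2}} = 4 \left(-37\right) \frac{5 + i}{-5 + 0 + 0^{2}} = - 148 \frac{5 + i}{-5 + 0 + 0} = - 148 \frac{5 + i}{-5} = - 148 \left(- \frac{5 + i}{5}\right) = - 148 \left(-1 - \frac{i}{5}\right) = 148 + \frac{148 i}{5}$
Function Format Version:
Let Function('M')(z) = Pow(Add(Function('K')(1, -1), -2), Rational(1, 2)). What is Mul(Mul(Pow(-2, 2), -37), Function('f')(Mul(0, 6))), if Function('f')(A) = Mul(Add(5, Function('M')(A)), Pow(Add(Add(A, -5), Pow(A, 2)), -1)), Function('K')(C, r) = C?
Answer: Add(148, Mul(Rational(148, 5), I)) ≈ Add(148.00, Mul(29.600, I))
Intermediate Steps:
Function('M')(z) = I (Function('M')(z) = Pow(Add(1, -2), Rational(1, 2)) = Pow(-1, Rational(1, 2)) = I)
Function('f')(A) = Mul(Pow(Add(-5, A, Pow(A, 2)), -1), Add(5, I)) (Function('f')(A) = Mul(Add(5, I), Pow(Add(Add(A, -5), Pow(A, 2)), -1)) = Mul(Add(5, I), Pow(Add(Add(-5, A), Pow(A, 2)), -1)) = Mul(Add(5, I), Pow(Add(-5, A, Pow(A, 2)), -1)) = Mul(Pow(Add(-5, A, Pow(A, 2)), -1), Add(5, I)))
Mul(Mul(Pow(-2, 2), -37), Function('f')(Mul(0, 6))) = Mul(Mul(Pow(-2, 2), -37), Mul(Pow(Add(-5, Mul(0, 6), Pow(Mul(0, 6), 2)), -1), Add(5, I))) = Mul(Mul(4, -37), Mul(Pow(Add(-5, 0, Pow(0, 2)), -1), Add(5, I))) = Mul(-148, Mul(Pow(Add(-5, 0, 0), -1), Add(5, I))) = Mul(-148, Mul(Pow(-5, -1), Add(5, I))) = Mul(-148, Mul(Rational(-1, 5), Add(5, I))) = Mul(-148, Add(-1, Mul(Rational(-1, 5), I))) = Add(148, Mul(Rational(148, 5), I))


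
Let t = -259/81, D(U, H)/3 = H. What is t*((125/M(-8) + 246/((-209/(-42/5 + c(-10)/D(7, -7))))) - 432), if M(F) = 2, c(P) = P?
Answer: 194965469/169290 ≈ 1151.7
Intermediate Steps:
D(U, H) = 3*H
t = -259/81 (t = -259*1/81 = -259/81 ≈ -3.1975)
t*((125/M(-8) + 246/((-209/(-42/5 + c(-10)/D(7, -7))))) - 432) = -259*((125/2 + 246/((-209/(-42/5 - 10/(3*(-7)))))) - 432)/81 = -259*((125*(½) + 246/((-209/(-42*⅕ - 10/(-21))))) - 432)/81 = -259*((125/2 + 246/((-209/(-42/5 - 10*(-1/21))))) - 432)/81 = -259*((125/2 + 246/((-209/(-42/5 + 10/21)))) - 432)/81 = -259*((125/2 + 246/((-209/(-832/105)))) - 432)/81 = -259*((125/2 + 246/((-209*(-105/832)))) - 432)/81 = -259*((125/2 + 246/(21945/832)) - 432)/81 = -259*((125/2 + 246*(832/21945)) - 432)/81 = -259*((125/2 + 68224/7315) - 432)/81 = -259*(1050823/14630 - 432)/81 = -259/81*(-5269337/14630) = 194965469/169290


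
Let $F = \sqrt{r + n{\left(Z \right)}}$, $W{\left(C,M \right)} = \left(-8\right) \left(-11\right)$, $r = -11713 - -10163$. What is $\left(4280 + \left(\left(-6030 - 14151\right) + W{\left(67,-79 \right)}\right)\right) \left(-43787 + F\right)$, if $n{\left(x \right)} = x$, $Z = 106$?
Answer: $692403831 - 600894 i \approx 6.924 \cdot 10^{8} - 6.0089 \cdot 10^{5} i$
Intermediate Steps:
$r = -1550$ ($r = -11713 + 10163 = -1550$)
$W{\left(C,M \right)} = 88$
$F = 38 i$ ($F = \sqrt{-1550 + 106} = \sqrt{-1444} = 38 i \approx 38.0 i$)
$\left(4280 + \left(\left(-6030 - 14151\right) + W{\left(67,-79 \right)}\right)\right) \left(-43787 + F\right) = \left(4280 + \left(\left(-6030 - 14151\right) + 88\right)\right) \left(-43787 + 38 i\right) = \left(4280 + \left(-20181 + 88\right)\right) \left(-43787 + 38 i\right) = \left(4280 - 20093\right) \left(-43787 + 38 i\right) = - 15813 \left(-43787 + 38 i\right) = 692403831 - 600894 i$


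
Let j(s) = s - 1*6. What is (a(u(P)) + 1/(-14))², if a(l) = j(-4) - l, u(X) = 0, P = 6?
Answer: 19881/196 ≈ 101.43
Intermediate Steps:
j(s) = -6 + s (j(s) = s - 6 = -6 + s)
a(l) = -10 - l (a(l) = (-6 - 4) - l = -10 - l)
(a(u(P)) + 1/(-14))² = ((-10 - 1*0) + 1/(-14))² = ((-10 + 0) - 1/14)² = (-10 - 1/14)² = (-141/14)² = 19881/196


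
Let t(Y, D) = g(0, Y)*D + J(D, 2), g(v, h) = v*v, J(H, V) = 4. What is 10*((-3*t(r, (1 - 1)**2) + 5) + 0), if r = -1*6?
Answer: -70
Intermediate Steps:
g(v, h) = v**2
r = -6
t(Y, D) = 4 (t(Y, D) = 0**2*D + 4 = 0*D + 4 = 0 + 4 = 4)
10*((-3*t(r, (1 - 1)**2) + 5) + 0) = 10*((-3*4 + 5) + 0) = 10*((-12 + 5) + 0) = 10*(-7 + 0) = 10*(-7) = -70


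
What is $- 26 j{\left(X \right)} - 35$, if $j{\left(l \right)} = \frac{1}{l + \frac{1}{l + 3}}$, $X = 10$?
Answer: $- \frac{4923}{131} \approx -37.58$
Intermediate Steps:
$j{\left(l \right)} = \frac{1}{l + \frac{1}{3 + l}}$
$- 26 j{\left(X \right)} - 35 = - 26 \frac{3 + 10}{1 + 10^{2} + 3 \cdot 10} - 35 = - 26 \frac{1}{1 + 100 + 30} \cdot 13 - 35 = - 26 \cdot \frac{1}{131} \cdot 13 - 35 = \left(-26\right) \frac{13}{131} - 35 = - \frac{338}{131} - 35 = - \frac{4923}{131}$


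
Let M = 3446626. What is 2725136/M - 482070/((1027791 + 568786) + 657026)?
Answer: 746643278198/1294554448913 ≈ 0.57676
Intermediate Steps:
2725136/M - 482070/((1027791 + 568786) + 657026) = 2725136/3446626 - 482070/((1027791 + 568786) + 657026) = 2725136*(1/3446626) - 482070/(1596577 + 657026) = 1362568/1723313 - 482070/2253603 = 1362568/1723313 - 482070*1/2253603 = 1362568/1723313 - 160690/751201 = 746643278198/1294554448913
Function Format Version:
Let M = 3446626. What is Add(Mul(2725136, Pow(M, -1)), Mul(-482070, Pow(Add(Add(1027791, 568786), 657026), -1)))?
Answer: Rational(746643278198, 1294554448913) ≈ 0.57676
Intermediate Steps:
Add(Mul(2725136, Pow(M, -1)), Mul(-482070, Pow(Add(Add(1027791, 568786), 657026), -1))) = Add(Mul(2725136, Pow(3446626, -1)), Mul(-482070, Pow(Add(Add(1027791, 568786), 657026), -1))) = Add(Mul(2725136, Rational(1, 3446626)), Mul(-482070, Pow(Add(1596577, 657026), -1))) = Add(Rational(1362568, 1723313), Mul(-482070, Pow(2253603, -1))) = Add(Rational(1362568, 1723313), Mul(-482070, Rational(1, 2253603))) = Add(Rational(1362568, 1723313), Rational(-160690, 751201)) = Rational(746643278198, 1294554448913)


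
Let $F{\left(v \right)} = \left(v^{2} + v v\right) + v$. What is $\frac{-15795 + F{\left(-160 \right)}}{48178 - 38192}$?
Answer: $\frac{35245}{9986} \approx 3.5294$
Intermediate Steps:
$F{\left(v \right)} = v + 2 v^{2}$ ($F{\left(v \right)} = \left(v^{2} + v^{2}\right) + v = 2 v^{2} + v = v + 2 v^{2}$)
$\frac{-15795 + F{\left(-160 \right)}}{48178 - 38192} = \frac{-15795 - 160 \left(1 + 2 \left(-160\right)\right)}{48178 - 38192} = \frac{-15795 - 160 \left(1 - 320\right)}{9986} = \left(-15795 - -51040\right) \frac{1}{9986} = \left(-15795 + 51040\right) \frac{1}{9986} = 35245 \cdot \frac{1}{9986} = \frac{35245}{9986}$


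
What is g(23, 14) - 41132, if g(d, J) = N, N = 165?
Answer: -40967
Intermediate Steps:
g(d, J) = 165
g(23, 14) - 41132 = 165 - 41132 = -40967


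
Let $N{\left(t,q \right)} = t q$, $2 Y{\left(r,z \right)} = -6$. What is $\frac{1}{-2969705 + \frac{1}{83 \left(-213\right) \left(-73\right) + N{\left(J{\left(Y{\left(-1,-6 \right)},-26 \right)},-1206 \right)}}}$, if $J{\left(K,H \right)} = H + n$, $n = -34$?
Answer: $- \frac{1362927}{4047491126534} \approx -3.3673 \cdot 10^{-7}$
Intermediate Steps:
$Y{\left(r,z \right)} = -3$ ($Y{\left(r,z \right)} = \frac{1}{2} \left(-6\right) = -3$)
$J{\left(K,H \right)} = -34 + H$ ($J{\left(K,H \right)} = H - 34 = -34 + H$)
$N{\left(t,q \right)} = q t$
$\frac{1}{-2969705 + \frac{1}{83 \left(-213\right) \left(-73\right) + N{\left(J{\left(Y{\left(-1,-6 \right)},-26 \right)},-1206 \right)}}} = \frac{1}{-2969705 + \frac{1}{83 \left(-213\right) \left(-73\right) - 1206 \left(-34 - 26\right)}} = \frac{1}{-2969705 + \frac{1}{\left(-17679\right) \left(-73\right) - -72360}} = \frac{1}{-2969705 + \frac{1}{1290567 + 72360}} = \frac{1}{-2969705 + \frac{1}{1362927}} = \frac{1}{- \frac{4047491126534}{1362927}} = - \frac{1362927}{4047491126534}$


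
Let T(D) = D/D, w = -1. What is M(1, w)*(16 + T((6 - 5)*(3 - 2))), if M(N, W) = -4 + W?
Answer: -85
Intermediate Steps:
T(D) = 1
M(1, w)*(16 + T((6 - 5)*(3 - 2))) = (-4 - 1)*(16 + 1) = -5*17 = -85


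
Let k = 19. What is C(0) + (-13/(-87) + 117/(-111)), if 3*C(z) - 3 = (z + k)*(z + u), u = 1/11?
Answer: 23764/35409 ≈ 0.67113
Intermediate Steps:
u = 1/11 ≈ 0.090909
C(z) = 1 + (19 + z)*(1/11 + z)/3 (C(z) = 1 + ((z + 19)*(z + 1/11))/3 = 1 + ((19 + z)*(1/11 + z))/3 = 1 + (19 + z)*(1/11 + z)/3)
C(0) + (-13/(-87) + 117/(-111)) = (52/33 + (1/3)*0**2 + (70/11)*0) + (-13/(-87) + 117/(-111)) = (52/33 + (1/3)*0 + 0) + (-13*(-1/87) + 117*(-1/111)) = (52/33 + 0 + 0) + (13/87 - 39/37) = 52/33 - 2912/3219 = 23764/35409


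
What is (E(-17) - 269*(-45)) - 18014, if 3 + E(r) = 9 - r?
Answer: -5886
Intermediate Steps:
E(r) = 6 - r (E(r) = -3 + (9 - r) = 6 - r)
(E(-17) - 269*(-45)) - 18014 = ((6 - 1*(-17)) - 269*(-45)) - 18014 = ((6 + 17) + 12105) - 18014 = (23 + 12105) - 18014 = 12128 - 18014 = -5886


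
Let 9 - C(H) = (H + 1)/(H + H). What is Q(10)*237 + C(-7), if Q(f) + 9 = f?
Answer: 1719/7 ≈ 245.57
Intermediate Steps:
C(H) = 9 - (1 + H)/(2*H) (C(H) = 9 - (H + 1)/(H + H) = 9 - (1 + H)/(2*H))
Q(f) = -9 + f
Q(10)*237 + C(-7) = (-9 + 10)*237 + (½)*(-1 + 17*(-7))/(-7) = 1*237 + (½)*(-⅐)*(-1 - 119) = 237 + (½)*(-⅐)*(-120) = 237 + 60/7 = 1719/7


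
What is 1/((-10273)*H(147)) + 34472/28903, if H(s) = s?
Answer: 7436743847/6235330899 ≈ 1.1927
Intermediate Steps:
1/((-10273)*H(147)) + 34472/28903 = 1/(-10273*147) + 34472/28903 = -1/10273*1/147 + 34472*(1/28903) = -1/1510131 + 34472/28903 = 7436743847/6235330899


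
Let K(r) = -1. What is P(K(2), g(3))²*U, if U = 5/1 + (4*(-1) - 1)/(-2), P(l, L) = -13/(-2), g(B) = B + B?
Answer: 2535/8 ≈ 316.88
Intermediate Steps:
g(B) = 2*B
P(l, L) = 13/2 (P(l, L) = -13*(-½) = 13/2)
U = 15/2 (U = 5*1 + (-4 - 1)*(-½) = 5 - 5*(-½) = 5 + 5/2 = 15/2 ≈ 7.5000)
P(K(2), g(3))²*U = (13/2)²*(15/2) = (169/4)*(15/2) = 2535/8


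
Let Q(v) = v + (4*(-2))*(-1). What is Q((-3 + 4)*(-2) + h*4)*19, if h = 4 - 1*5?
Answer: 38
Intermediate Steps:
h = -1 (h = 4 - 5 = -1)
Q(v) = 8 + v (Q(v) = v - 8*(-1) = v + 8 = 8 + v)
Q((-3 + 4)*(-2) + h*4)*19 = (8 + ((-3 + 4)*(-2) - 1*4))*19 = (8 + (1*(-2) - 4))*19 = (8 + (-2 - 4))*19 = (8 - 6)*19 = 2*19 = 38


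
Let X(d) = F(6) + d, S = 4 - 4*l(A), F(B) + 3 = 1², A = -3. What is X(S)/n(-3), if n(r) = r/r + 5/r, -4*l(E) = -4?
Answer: 3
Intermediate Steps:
F(B) = -2 (F(B) = -3 + 1² = -3 + 1 = -2)
l(E) = 1 (l(E) = -¼*(-4) = 1)
n(r) = 1 + 5/r
S = 0 (S = 4 - 4*1 = 4 - 4 = 0)
X(d) = -2 + d
X(S)/n(-3) = (-2 + 0)/(((5 - 3)/(-3))) = -2/((-⅓*2)) = -2/(-⅔) = -2*(-3/2) = 3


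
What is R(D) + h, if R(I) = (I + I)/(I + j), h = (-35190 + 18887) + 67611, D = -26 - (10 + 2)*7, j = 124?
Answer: 359046/7 ≈ 51292.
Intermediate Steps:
D = -110 (D = -26 - 12*7 = -26 - 1*84 = -26 - 84 = -110)
h = 51308 (h = -16303 + 67611 = 51308)
R(I) = 2*I/(124 + I) (R(I) = (I + I)/(I + 124) = (2*I)/(124 + I) = 2*I/(124 + I))
R(D) + h = 2*(-110)/(124 - 110) + 51308 = 2*(-110)/14 + 51308 = 2*(-110)*(1/14) + 51308 = -110/7 + 51308 = 359046/7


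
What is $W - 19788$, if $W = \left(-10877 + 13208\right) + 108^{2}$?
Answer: $-5793$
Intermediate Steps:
$W = 13995$ ($W = 2331 + 11664 = 13995$)
$W - 19788 = 13995 - 19788 = -5793$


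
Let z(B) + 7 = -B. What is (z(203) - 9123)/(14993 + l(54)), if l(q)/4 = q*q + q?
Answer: -9333/26873 ≈ -0.34730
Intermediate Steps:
l(q) = 4*q + 4*q² (l(q) = 4*(q*q + q) = 4*(q² + q) = 4*(q + q²) = 4*q + 4*q²)
z(B) = -7 - B
(z(203) - 9123)/(14993 + l(54)) = ((-7 - 1*203) - 9123)/(14993 + 4*54*(1 + 54)) = ((-7 - 203) - 9123)/(14993 + 4*54*55) = (-210 - 9123)/(14993 + 11880) = -9333/26873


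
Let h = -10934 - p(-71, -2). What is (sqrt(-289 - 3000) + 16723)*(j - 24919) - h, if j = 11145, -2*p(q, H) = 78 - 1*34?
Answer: -230331690 - 13774*I*sqrt(3289) ≈ -2.3033e+8 - 7.8994e+5*I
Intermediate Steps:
p(q, H) = -22 (p(q, H) = -(78 - 1*34)/2 = -(78 - 34)/2 = -1/2*44 = -22)
h = -10912 (h = -10934 - 1*(-22) = -10934 + 22 = -10912)
(sqrt(-289 - 3000) + 16723)*(j - 24919) - h = (sqrt(-289 - 3000) + 16723)*(11145 - 24919) - 1*(-10912) = (sqrt(-3289) + 16723)*(-13774) + 10912 = (I*sqrt(3289) + 16723)*(-13774) + 10912 = (16723 + I*sqrt(3289))*(-13774) + 10912 = (-230342602 - 13774*I*sqrt(3289)) + 10912 = -230331690 - 13774*I*sqrt(3289)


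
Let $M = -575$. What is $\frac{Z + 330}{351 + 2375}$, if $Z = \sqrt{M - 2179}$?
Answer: $\frac{165}{1363} + \frac{9 i \sqrt{34}}{2726} \approx 0.12106 + 0.019251 i$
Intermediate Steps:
$Z = 9 i \sqrt{34}$ ($Z = \sqrt{-575 - 2179} = \sqrt{-2754} = 9 i \sqrt{34} \approx 52.479 i$)
$\frac{Z + 330}{351 + 2375} = \frac{9 i \sqrt{34} + 330}{351 + 2375} = \frac{330 + 9 i \sqrt{34}}{2726} = \left(330 + 9 i \sqrt{34}\right) \frac{1}{2726} = \frac{165}{1363} + \frac{9 i \sqrt{34}}{2726}$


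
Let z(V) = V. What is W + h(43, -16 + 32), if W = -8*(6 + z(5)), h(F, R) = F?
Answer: -45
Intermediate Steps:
W = -88 (W = -8*(6 + 5) = -8*11 = -88)
W + h(43, -16 + 32) = -88 + 43 = -45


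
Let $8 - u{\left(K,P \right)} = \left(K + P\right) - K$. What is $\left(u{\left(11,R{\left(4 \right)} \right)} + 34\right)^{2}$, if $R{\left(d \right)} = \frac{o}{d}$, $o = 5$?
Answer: $\frac{26569}{16} \approx 1660.6$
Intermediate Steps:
$R{\left(d \right)} = \frac{5}{d}$
$u{\left(K,P \right)} = 8 - P$ ($u{\left(K,P \right)} = 8 - \left(\left(K + P\right) - K\right) = 8 - P$)
$\left(u{\left(11,R{\left(4 \right)} \right)} + 34\right)^{2} = \left(\left(8 - \frac{5}{4}\right) + 34\right)^{2} = \left(\frac{27}{4} + 34\right)^{2} = \left(\frac{163}{4}\right)^{2} = \frac{26569}{16}$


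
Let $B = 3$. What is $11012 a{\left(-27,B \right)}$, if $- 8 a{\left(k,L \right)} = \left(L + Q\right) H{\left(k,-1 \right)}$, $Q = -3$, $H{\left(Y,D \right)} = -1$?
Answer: $0$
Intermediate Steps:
$a{\left(k,L \right)} = - \frac{3}{8} + \frac{L}{8}$ ($a{\left(k,L \right)} = - \frac{\left(L - 3\right) \left(-1\right)}{8} = - \frac{\left(-3 + L\right) \left(-1\right)}{8} = - \frac{3 - L}{8} = - \frac{3}{8} + \frac{L}{8}$)
$11012 a{\left(-27,B \right)} = 11012 \left(- \frac{3}{8} + \frac{1}{8} \cdot 3\right) = 11012 \left(- \frac{3}{8} + \frac{3}{8}\right) = 11012 \cdot 0 = 0$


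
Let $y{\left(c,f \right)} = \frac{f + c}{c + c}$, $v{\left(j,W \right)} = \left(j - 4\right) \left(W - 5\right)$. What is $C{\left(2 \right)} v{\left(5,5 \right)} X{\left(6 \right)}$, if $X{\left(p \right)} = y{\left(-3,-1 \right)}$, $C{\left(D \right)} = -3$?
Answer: $0$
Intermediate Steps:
$v{\left(j,W \right)} = \left(-5 + W\right) \left(-4 + j\right)$ ($v{\left(j,W \right)} = \left(-4 + j\right) \left(-5 + W\right) = \left(-5 + W\right) \left(-4 + j\right)$)
$y{\left(c,f \right)} = \frac{c + f}{2 c}$
$X{\left(p \right)} = \frac{2}{3}$ ($X{\left(p \right)} = \frac{-3 - 1}{2 \left(-3\right)} = \frac{1}{2} \left(- \frac{1}{3}\right) \left(-4\right) = \frac{2}{3}$)
$C{\left(2 \right)} v{\left(5,5 \right)} X{\left(6 \right)} = - 3 \left(20 - 25 - 20 + 5 \cdot 5\right) \frac{2}{3} = - 3 \left(20 - 25 - 20 + 25\right) \frac{2}{3} = \left(-3\right) 0 \cdot \frac{2}{3} = 0 \cdot \frac{2}{3} = 0$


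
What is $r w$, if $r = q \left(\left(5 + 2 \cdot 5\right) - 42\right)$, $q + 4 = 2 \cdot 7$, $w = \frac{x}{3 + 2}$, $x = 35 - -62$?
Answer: $-5238$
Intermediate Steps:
$x = 97$ ($x = 35 + 62 = 97$)
$w = \frac{97}{5}$ ($w = \frac{1}{3 + 2} \cdot 97 = \frac{1}{5} \cdot 97 = \frac{97}{5} \approx 19.4$)
$q = 10$ ($q = -4 + 2 \cdot 7 = -4 + 14 = 10$)
$r = -270$ ($r = 10 \left(\left(5 + 2 \cdot 5\right) - 42\right) = 10 \left(\left(5 + 10\right) - 42\right) = 10 \left(15 - 42\right) = 10 \left(-27\right) = -270$)
$r w = \left(-270\right) \frac{97}{5} = -5238$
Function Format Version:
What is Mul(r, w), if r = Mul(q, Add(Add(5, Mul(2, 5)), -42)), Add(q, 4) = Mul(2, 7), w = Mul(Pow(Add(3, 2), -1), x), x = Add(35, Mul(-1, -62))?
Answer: -5238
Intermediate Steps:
x = 97 (x = Add(35, 62) = 97)
w = Rational(97, 5) (w = Mul(Pow(Add(3, 2), -1), 97) = Mul(Pow(5, -1), 97) = Mul(Rational(1, 5), 97) = Rational(97, 5) ≈ 19.400)
q = 10 (q = Add(-4, Mul(2, 7)) = Add(-4, 14) = 10)
r = -270 (r = Mul(10, Add(Add(5, Mul(2, 5)), -42)) = Mul(10, Add(Add(5, 10), -42)) = Mul(10, Add(15, -42)) = Mul(10, -27) = -270)
Mul(r, w) = Mul(-270, Rational(97, 5)) = -5238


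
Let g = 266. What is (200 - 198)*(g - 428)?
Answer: -324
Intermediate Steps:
(200 - 198)*(g - 428) = (200 - 198)*(266 - 428) = 2*(-162) = -324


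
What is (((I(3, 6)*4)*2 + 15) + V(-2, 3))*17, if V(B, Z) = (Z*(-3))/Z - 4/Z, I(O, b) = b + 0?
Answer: 2992/3 ≈ 997.33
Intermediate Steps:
I(O, b) = b
V(B, Z) = -3 - 4/Z (V(B, Z) = (-3*Z)/Z - 4/Z = -3 - 4/Z)
(((I(3, 6)*4)*2 + 15) + V(-2, 3))*17 = (((6*4)*2 + 15) + (-3 - 4/3))*17 = ((24*2 + 15) + (-3 - 4*⅓))*17 = ((48 + 15) + (-3 - 4/3))*17 = (63 - 13/3)*17 = (176/3)*17 = 2992/3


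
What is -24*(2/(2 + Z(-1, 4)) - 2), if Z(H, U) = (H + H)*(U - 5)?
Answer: 36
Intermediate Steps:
Z(H, U) = 2*H*(-5 + U) (Z(H, U) = (2*H)*(-5 + U) = 2*H*(-5 + U))
-24*(2/(2 + Z(-1, 4)) - 2) = -24*(2/(2 + 2*(-1)*(-5 + 4)) - 2) = -24*(2/(2 + 2*(-1)*(-1)) - 2) = -24*(2/(2 + 2) - 2) = -24*(2/4 - 2) = -24*(2*(¼) - 2) = -24*(½ - 2) = -24*(-3/2) = 36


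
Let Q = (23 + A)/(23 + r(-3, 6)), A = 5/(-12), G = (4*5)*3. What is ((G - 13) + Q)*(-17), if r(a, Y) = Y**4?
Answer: -12651179/15828 ≈ -799.29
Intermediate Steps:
G = 60 (G = 20*3 = 60)
A = -5/12 (A = 5*(-1/12) = -5/12 ≈ -0.41667)
Q = 271/15828 (Q = (23 - 5/12)/(23 + 6**4) = 271/(12*(23 + 1296)) = (271/12)/1319 = (271/12)*(1/1319) = 271/15828 ≈ 0.017122)
((G - 13) + Q)*(-17) = ((60 - 13) + 271/15828)*(-17) = (47 + 271/15828)*(-17) = (744187/15828)*(-17) = -12651179/15828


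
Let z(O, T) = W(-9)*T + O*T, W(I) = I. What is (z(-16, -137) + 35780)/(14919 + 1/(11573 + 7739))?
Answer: 757126960/288115729 ≈ 2.6279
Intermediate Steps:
z(O, T) = -9*T + O*T
(z(-16, -137) + 35780)/(14919 + 1/(11573 + 7739)) = (-137*(-9 - 16) + 35780)/(14919 + 1/(11573 + 7739)) = (-137*(-25) + 35780)/(14919 + 1/19312) = (3425 + 35780)/(14919 + 1/19312) = 39205/(288115729/19312) = 39205*(19312/288115729) = 757126960/288115729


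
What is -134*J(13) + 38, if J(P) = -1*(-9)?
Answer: -1168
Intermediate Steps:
J(P) = 9
-134*J(13) + 38 = -134*9 + 38 = -1206 + 38 = -1168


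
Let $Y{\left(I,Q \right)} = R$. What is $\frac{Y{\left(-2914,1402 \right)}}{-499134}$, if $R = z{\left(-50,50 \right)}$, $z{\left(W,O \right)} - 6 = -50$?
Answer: $\frac{22}{249567} \approx 8.8153 \cdot 10^{-5}$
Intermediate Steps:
$z{\left(W,O \right)} = -44$ ($z{\left(W,O \right)} = 6 - 50 = -44$)
$R = -44$
$Y{\left(I,Q \right)} = -44$
$\frac{Y{\left(-2914,1402 \right)}}{-499134} = - \frac{44}{-499134} = \left(-44\right) \left(- \frac{1}{499134}\right) = \frac{22}{249567}$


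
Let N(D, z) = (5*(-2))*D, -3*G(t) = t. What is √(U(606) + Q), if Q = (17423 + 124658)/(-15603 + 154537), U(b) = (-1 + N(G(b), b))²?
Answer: √78684615305882170/138934 ≈ 2019.0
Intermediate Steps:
G(t) = -t/3
N(D, z) = -10*D
U(b) = (-1 + 10*b/3)² (U(b) = (-1 - (-10)*b/3)² = (-1 + 10*b/3)²)
Q = 142081/138934 ≈ 1.0227
√(U(606) + Q) = √((3 - 10*606)²/9 + 142081/138934) = √((3 - 6060)²/9 + 142081/138934) = √((⅑)*(-6057)² + 142081/138934) = √((⅑)*36687249 + 142081/138934) = √(4076361 + 142081/138934) = √(566345281255/138934) = √78684615305882170/138934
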